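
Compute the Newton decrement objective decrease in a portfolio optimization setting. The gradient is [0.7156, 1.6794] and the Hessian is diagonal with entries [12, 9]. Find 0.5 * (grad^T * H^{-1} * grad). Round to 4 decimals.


Step 1: H is diagonal, so H^(-1) * g = [0.0596, 0.1866].
Step 2: g^T H^(-1) g = sum_i g_i^2 / H_ii
  = (0.7156)^2/12 + (1.6794)^2/9
  = 0.0427 + 0.3134 = 0.356
Step 3: Objective decrease = 0.5 * g^T H^(-1) g = 0.178


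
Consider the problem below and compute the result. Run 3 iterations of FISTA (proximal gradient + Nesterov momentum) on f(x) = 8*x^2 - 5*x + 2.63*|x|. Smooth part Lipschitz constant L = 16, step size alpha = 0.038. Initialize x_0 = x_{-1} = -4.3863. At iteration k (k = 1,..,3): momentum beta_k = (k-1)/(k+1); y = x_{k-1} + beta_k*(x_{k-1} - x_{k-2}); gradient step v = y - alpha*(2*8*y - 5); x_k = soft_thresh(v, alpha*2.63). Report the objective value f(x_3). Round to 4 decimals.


FISTA on f(x) = 8*x^2 - 5*x + 2.63*|x|
L = 16, alpha = 0.038
Iteration 1: beta = 0.0, y = -4.3863 + 0.0*(-4.3863 + 4.3863) = -4.3863
  grad(y) = -75.1808, v = y - alpha*grad = -1.5294
  prox(v) = soft_thresh(-1.5294, 0.0999) = -1.4295
Iteration 2: beta = 0.3333, y = -1.4295 + 0.3333*(-1.4295 + 4.3863) = -0.4439
  grad(y) = -12.1022, v = y - alpha*grad = 0.016
  prox(v) = soft_thresh(0.016, 0.0999) = 0.0
Iteration 3: beta = 0.5, y = 0.0 + 0.5*(0.0 + 1.4295) = 0.7147
  grad(y) = 6.4359, v = y - alpha*grad = 0.4702
  prox(v) = soft_thresh(0.4702, 0.0999) = 0.3702
f(x_3) = 8*0.3702^2 - 5*0.3702 + 2.63*|0.3702| = 0.2192


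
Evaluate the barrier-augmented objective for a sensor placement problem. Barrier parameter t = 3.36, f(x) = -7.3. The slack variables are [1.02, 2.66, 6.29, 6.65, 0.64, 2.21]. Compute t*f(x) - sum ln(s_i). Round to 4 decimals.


Step 1: Compute log-barrier.
ln values: [0.0198, 0.9783, 1.839, 1.8946, -0.4463, 0.793]
phi = -(0.0198 + 0.9783 + 1.839 + 1.8946 - 0.4463 + 0.793) = -5.0784
Step 2: Compute augmented objective.
t*f(x) = 3.36*-7.3 = -24.528
Total = -24.528 - 5.0784 = -29.6064


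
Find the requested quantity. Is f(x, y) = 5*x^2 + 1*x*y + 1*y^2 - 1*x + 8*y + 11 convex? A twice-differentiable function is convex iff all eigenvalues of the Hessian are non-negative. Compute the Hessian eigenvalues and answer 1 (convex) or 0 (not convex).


The Hessian of f(x,y) = 5*x^2 + 1*x*y + 1*y^2 - 1*x + 8*y + 11 is:
H = [[10, 1], [1, 2]]
Trace = 10 + 2 = 12
Determinant = 10*2 - (1)^2 = 19
Discriminant = (12)^2 - 4*19 = 68.0
Eigenvalues: lambda_1 = 1.8769, lambda_2 = 10.1231
The function is convex.

1


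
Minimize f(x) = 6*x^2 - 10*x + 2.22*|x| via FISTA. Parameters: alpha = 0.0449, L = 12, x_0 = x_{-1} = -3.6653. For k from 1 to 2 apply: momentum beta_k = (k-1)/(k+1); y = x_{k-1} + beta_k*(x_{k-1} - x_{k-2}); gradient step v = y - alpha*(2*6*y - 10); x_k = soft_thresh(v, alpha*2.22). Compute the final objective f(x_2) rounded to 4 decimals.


FISTA on f(x) = 6*x^2 - 10*x + 2.22*|x|
L = 12, alpha = 0.0449
Iteration 1: beta = 0.0, y = -3.6653 + 0.0*(-3.6653 + 3.6653) = -3.6653
  grad(y) = -53.9836, v = y - alpha*grad = -1.2414
  prox(v) = soft_thresh(-1.2414, 0.0997) = -1.1418
Iteration 2: beta = 0.3333, y = -1.1418 + 0.3333*(-1.1418 + 3.6653) = -0.3006
  grad(y) = -13.6069, v = y - alpha*grad = 0.3104
  prox(v) = soft_thresh(0.3104, 0.0997) = 0.2107
f(x_2) = 6*0.2107^2 - 10*0.2107 + 2.22*|0.2107| = -1.3729


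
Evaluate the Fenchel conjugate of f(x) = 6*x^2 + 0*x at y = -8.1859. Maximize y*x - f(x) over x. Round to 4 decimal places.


f*(y) = sup_x {y*x - a*x^2 - b*x} = sup_x {(y-b)*x - a*x^2}
FOC: (y - b) - 2a*x = 0 => x* = (y - b)/(2a)
x* = (-8.1859 - 0)/(2*6) = -0.6822
f*(-8.1859) = (y-b)^2/(4a) = (-8.1859 - 0)^2/(4*6)
= 67.009/24 = 2.792


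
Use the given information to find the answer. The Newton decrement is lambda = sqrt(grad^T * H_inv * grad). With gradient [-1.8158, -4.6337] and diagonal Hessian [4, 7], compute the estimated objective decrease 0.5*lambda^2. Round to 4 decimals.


Step 1: H is diagonal, so H^(-1) * g = [-0.454, -0.662].
Step 2: g^T H^(-1) g = sum_i g_i^2 / H_ii
  = (-1.8158)^2/4 + (-4.6337)^2/7
  = 0.8243 + 3.0673 = 3.8916
Step 3: Objective decrease = 0.5 * g^T H^(-1) g = 1.9458


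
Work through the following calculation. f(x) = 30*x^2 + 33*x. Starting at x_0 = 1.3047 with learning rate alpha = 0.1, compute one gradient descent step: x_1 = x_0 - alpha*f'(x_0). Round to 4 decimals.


We compute the gradient at x_0 and apply the update.
f'(x) = 60*x + 33
f'(1.3047) = 60*1.3047 + 33 = 111.282
x_1 = 1.3047 - 0.1*111.282 = -9.8235


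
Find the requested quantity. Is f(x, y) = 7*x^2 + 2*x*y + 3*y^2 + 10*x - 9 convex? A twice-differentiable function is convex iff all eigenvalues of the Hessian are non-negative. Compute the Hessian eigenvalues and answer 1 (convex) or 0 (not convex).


The Hessian of f(x,y) = 7*x^2 + 2*x*y + 3*y^2 + 10*x - 9 is:
H = [[14, 2], [2, 6]]
Trace = 14 + 6 = 20
Determinant = 14*6 - (2)^2 = 80
Discriminant = (20)^2 - 4*80 = 80.0
Eigenvalues: lambda_1 = 5.5279, lambda_2 = 14.4721
The function is convex.

1


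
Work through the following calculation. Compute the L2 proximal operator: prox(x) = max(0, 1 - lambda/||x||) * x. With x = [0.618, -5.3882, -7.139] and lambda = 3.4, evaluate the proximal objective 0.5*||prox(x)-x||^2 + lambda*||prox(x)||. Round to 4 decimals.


Step 1: Compute ||x||.
||x|| = 8.9655
Step 2: Compute scaling factor.
scale = max(0, 1 - 3.4/8.9655) = 0.6208
Step 3: prox(x) = [0.3836, -3.3448, -4.4317]
||prox(x)|| = 5.5655
Step 4: Proximal objective.
0.5*||prox-x||^2 = 5.78
lambda*||prox|| = 18.9227
Total = 24.7027


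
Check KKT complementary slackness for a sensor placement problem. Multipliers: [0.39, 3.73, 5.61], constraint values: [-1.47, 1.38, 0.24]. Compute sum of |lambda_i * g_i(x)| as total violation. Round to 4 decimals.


KKT complementary slackness check:
lambda_1 * g_1 = 0.39 * -1.47 = -0.5733
lambda_2 * g_2 = 3.73 * 1.38 = 5.1474
lambda_3 * g_3 = 5.61 * 0.24 = 1.3464
Total violation = 0.5733 + 5.1474 + 1.3464 = 7.0671


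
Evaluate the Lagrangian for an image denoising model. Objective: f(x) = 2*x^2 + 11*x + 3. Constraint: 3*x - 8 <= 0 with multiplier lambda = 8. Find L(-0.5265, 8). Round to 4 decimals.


Step 1: Evaluate f(x).
f(-0.5265) = 2*(-0.5265)^2 + 11*(-0.5265) + 3 = -2.2371
Step 2: Evaluate g(x).
g(-0.5265) = 3*-0.5265 - 8 = -9.5795
Step 3: Compute Lagrangian.
L = -2.2371 + 8*-9.5795 = -78.8731


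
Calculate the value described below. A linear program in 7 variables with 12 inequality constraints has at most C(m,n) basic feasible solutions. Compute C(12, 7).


Each vertex corresponds to some choice of n active constraints out of m, so the number of vertices is at most C(m, n) = m! / (n!(m-n)!).
m = 12, n = 7
Numerator: 12 * 11 * 10 * 9 * 8 * 7 * 6
Denominator: 7! = 5040
C(12, 7) = 792


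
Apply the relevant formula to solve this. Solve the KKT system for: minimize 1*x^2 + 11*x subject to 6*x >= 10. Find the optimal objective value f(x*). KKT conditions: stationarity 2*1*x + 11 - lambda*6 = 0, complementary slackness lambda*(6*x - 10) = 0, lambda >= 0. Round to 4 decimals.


Step 1: Try lambda = 0 (constraint inactive).
x_unc = -11/(2*1) = -5.5
Check: 6*-5.5 = -33.0 < 10 -- violated!
Step 2: Constraint must be active: 6*x = 10
x* = 10/6 = 5/3 = 1.6667 (rounded; the exact value 5/3 is used below)
lambda = (2*1*(5/3) + 11)/6 = 2.3889
Step 3: Compute optimal value.
f(x*) = 1*(5/3)^2 + 11*(5/3) = 21.1111


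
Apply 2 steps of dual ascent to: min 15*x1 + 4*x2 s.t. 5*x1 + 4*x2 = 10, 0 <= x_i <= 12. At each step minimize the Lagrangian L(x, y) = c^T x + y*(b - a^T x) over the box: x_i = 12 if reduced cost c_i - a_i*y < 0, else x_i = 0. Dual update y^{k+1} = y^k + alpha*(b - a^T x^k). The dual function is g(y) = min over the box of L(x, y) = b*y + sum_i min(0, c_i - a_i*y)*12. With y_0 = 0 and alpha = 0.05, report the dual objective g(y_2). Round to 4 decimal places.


Dual ascent for LP: min 15*x1 + 4*x2, 5*x1 + 4*x2 = 10, 0 <= x_i <= 12
Step 1: y^k = 0.0, reduced costs: (15.0, 4.0)
  x^k = (0.0, 0.0), subgradient = b - a^T x = 10.0
  y^{k+1} = 0.0 + 0.05*10.0 = 0.5
Step 2: y^k = 0.5, reduced costs: (12.5, 2.0)
  x^k = (0.0, 0.0), subgradient = b - a^T x = 10.0
  y^{k+1} = 0.5 + 0.05*10.0 = 1.0
Dual objective at y_2 = 1.0: reduced costs (10.0, 0.0), box minimizer x = (0.0, 0.0)
g(y_2) = b*y + (c1 - a1*y)*x1 + (c2 - a2*y)*x2 = 10*1.0 + 10.0*0.0 + 0.0*0.0 = 10.0 + 0.0 + 0.0 = 10.0


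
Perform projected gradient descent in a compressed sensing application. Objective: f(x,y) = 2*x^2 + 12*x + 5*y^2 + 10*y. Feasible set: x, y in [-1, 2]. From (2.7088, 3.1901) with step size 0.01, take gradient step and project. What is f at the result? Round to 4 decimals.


Step 1: Compute gradient at (2.7088, 3.1901).
grad_x = 2*2*2.7088 + 12 = 22.8352
grad_y = 2*5*3.1901 + 10 = 41.901
Step 2: Gradient step.
x_raw = 2.7088 - 0.01*22.8352 = 2.4804
y_raw = 3.1901 - 0.01*41.901 = 2.7711
Step 3: Project onto [-1, 2].
x_proj = clip(2.4804) = 2.0
y_proj = clip(2.7711) = 2.0
Step 4: Evaluate f.
f(2.0, 2.0) = 72.0


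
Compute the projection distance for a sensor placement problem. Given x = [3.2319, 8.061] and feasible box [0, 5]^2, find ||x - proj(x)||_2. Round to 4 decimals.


Project each component onto [0, 5].
clip(3.2319) = 3.2319, clip(8.061) = 5.0
Projection = [3.2319, 5.0]
Squared diffs: [0.0, 9.3697]
Distance = sqrt(9.3697) = 3.061


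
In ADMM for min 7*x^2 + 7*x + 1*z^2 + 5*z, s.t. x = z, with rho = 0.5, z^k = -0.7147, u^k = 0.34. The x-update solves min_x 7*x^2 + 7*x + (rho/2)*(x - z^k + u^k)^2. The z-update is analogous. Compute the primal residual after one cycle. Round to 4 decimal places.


ADMM iteration with rho = 0.5, z^k = -0.7147, u^k = 0.34
Step 1: x-update.
Minimize 7*x^2 + 7*x + (0.5/2)*(x + 0.7147 + 0.34)^2
FOC: (2*7 + 0.5)*x = -7 + 0.5*(-0.7147 - 0.34)
x^{k+1} = -0.5191
Step 2: z-update.
Minimize 1*z^2 + 5*z + (0.5/2)*(-0.5191 - z + 0.34)^2
FOC: (2*1 + 0.5)*z = -5 + 0.5*(-0.5191 + 0.34)
z^{k+1} = -2.0358
Step 3: u-update.
u^{k+1} = 0.34 - 0.5191 + 2.0358 = 1.8567
Step 4: Primal residual = |-0.5191 + 2.0358| = 1.5167


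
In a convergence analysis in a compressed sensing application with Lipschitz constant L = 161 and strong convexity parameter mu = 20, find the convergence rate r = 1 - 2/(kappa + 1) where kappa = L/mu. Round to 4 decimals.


Step 1: Compute the condition number.
kappa = L/mu = 161/20 = 8.05
Step 2: Compute the convergence rate.
r = 1 - 2/(kappa + 1) = 1 - 2*mu/(L + mu) = (L - mu)/(L + mu) = 141/181 = 0.779


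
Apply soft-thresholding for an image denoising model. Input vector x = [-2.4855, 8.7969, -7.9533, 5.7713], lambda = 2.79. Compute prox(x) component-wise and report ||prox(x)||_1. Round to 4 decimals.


Soft-thresholding with lambda = 2.79:
prox(-2.4855) = sign(-2.4855)*max(|-2.4855| - 2.79, 0) = 0.0
prox(8.7969) = sign(8.7969)*max(|8.7969| - 2.79, 0) = 6.0069
prox(-7.9533) = sign(-7.9533)*max(|-7.9533| - 2.79, 0) = -5.1633
prox(5.7713) = sign(5.7713)*max(|5.7713| - 2.79, 0) = 2.9813
prox(x) = [0.0, 6.0069, -5.1633, 2.9813]
||prox(x)||_1 = 0.0 + 6.0069 + 5.1633 + 2.9813 = 14.1515


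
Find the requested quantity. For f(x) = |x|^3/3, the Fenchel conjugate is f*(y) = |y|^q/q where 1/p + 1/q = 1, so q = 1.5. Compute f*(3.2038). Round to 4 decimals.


The conjugate exponent q satisfies 1/p + 1/q = 1.
p = 3, so q = 3/(3 - 1) = 1.5
|y|^q = 3.2038^1.5 = 5.7345
f*(3.2038) = 5.7345 / 1.5 = 3.823


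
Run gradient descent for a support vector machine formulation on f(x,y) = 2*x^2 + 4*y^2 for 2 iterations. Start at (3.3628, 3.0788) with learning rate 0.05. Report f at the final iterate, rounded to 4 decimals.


Gradient descent on f(x,y) = 2*x^2 + 4*y^2.
Starting point: (3.3628, 3.0788), alpha = 0.05
Step 1: grad_x = 2*2*3.3628 = 13.4512, grad_y = 2*4*3.0788 = 24.6304
  x_1 = 3.3628 - 0.05*13.4512 = 2.6902
  y_1 = 3.0788 - 0.05*24.6304 = 1.8473
Step 2: grad_x = 2*2*2.6902 = 10.761, grad_y = 2*4*1.8473 = 14.7782
  x_2 = 2.6902 - 0.05*10.761 = 2.1522
  y_2 = 1.8473 - 0.05*14.7782 = 1.1084
f(2.1522, 1.1084) = 2*2.1522^2 + 4*1.1084^2 = 14.1778


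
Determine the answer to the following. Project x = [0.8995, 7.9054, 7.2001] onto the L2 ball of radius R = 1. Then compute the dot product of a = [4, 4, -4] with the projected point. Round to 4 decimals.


Step 1: Compute ||x|| (intermediates to 6 decimals).
||x|| = sqrt(0.8995^2 + 7.9054^2 + 7.2001^2) = 10.730605
Step 2: Project.
Since ||x|| > R, scale = R/||x|| = 1/10.730605 = 0.093191, proj(x) = scale * x
proj(x) = [0.083825, 0.736712, 0.670985]
Step 3: Dot product.
a^T * proj(x) = 4*0.083825 + 4*0.736712 - 4*0.670985 = 0.5982


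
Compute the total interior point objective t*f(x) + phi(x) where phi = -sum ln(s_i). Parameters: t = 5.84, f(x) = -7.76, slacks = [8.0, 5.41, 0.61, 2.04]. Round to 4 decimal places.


Step 1: Compute log-barrier.
ln values: [2.0794, 1.6882, -0.4943, 0.7129]
phi = -(2.0794 + 1.6882 - 0.4943 + 0.7129) = -3.9863
Step 2: Compute augmented objective.
t*f(x) = 5.84*-7.76 = -45.3184
Total = -45.3184 - 3.9863 = -49.3047


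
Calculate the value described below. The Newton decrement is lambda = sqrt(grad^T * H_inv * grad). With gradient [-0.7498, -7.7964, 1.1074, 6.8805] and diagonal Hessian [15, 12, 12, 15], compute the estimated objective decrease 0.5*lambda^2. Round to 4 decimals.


Step 1: H is diagonal, so H^(-1) * g = [-0.05, -0.6497, 0.0923, 0.4587].
Step 2: g^T H^(-1) g = sum_i g_i^2 / H_ii
  = (-0.7498)^2/15 + (-7.7964)^2/12 + (1.1074)^2/12 + (6.8805)^2/15
  = 0.0375 + 5.0653 + 0.1022 + 3.1561 = 8.3611
Step 3: Objective decrease = 0.5 * g^T H^(-1) g = 4.1805


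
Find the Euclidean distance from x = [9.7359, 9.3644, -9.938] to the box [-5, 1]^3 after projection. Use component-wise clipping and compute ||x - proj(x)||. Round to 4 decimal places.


Project each component onto [-5, 1].
clip(9.7359) = 1.0, clip(9.3644) = 1.0, clip(-9.938) = -5.0
Projection = [1.0, 1.0, -5.0]
Squared diffs: [76.3159, 69.9632, 24.3838]
Distance = sqrt(170.6629) = 13.0638


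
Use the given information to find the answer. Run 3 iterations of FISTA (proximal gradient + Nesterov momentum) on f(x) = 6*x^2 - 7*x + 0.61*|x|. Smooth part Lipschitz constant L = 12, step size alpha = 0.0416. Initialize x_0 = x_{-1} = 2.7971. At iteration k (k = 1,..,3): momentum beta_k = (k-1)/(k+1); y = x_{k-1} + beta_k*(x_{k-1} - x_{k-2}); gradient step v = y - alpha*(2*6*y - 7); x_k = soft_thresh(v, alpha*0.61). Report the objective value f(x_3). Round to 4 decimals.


FISTA on f(x) = 6*x^2 - 7*x + 0.61*|x|
L = 12, alpha = 0.0416
Iteration 1: beta = 0.0, y = 2.7971 + 0.0*(2.7971 - 2.7971) = 2.7971
  grad(y) = 26.5652, v = y - alpha*grad = 1.692
  prox(v) = soft_thresh(1.692, 0.0254) = 1.6666
Iteration 2: beta = 0.3333, y = 1.6666 + 0.3333*(1.6666 - 2.7971) = 1.2898
  grad(y) = 8.4774, v = y - alpha*grad = 0.9371
  prox(v) = soft_thresh(0.9371, 0.0254) = 0.9117
Iteration 3: beta = 0.5, y = 0.9117 + 0.5*(0.9117 - 1.6666) = 0.5343
  grad(y) = -0.5882, v = y - alpha*grad = 0.5588
  prox(v) = soft_thresh(0.5588, 0.0254) = 0.5334
f(x_3) = 6*0.5334^2 - 7*0.5334 + 0.61*|0.5334| = -1.7013


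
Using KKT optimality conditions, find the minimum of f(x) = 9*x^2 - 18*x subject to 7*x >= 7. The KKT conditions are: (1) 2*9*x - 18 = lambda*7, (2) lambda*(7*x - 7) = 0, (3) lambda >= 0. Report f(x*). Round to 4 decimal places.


Step 1: Try lambda = 0 (constraint inactive).
Stationarity: 2*9*x - 18 = 0
x* = 18/(2*9) = 1.0
Check constraint: 7*1.0 = 7.0 >= 7 -- satisfied.
Step 2: Compute optimal value.
f(x*) = 9*1.0^2 - 18*1.0 = -9.0


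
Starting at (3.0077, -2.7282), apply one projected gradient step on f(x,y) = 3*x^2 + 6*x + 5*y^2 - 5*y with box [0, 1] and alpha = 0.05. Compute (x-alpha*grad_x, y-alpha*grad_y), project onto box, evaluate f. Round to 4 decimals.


Step 1: Compute gradient at (3.0077, -2.7282).
grad_x = 2*3*3.0077 + 6 = 24.0462
grad_y = 2*5*-2.7282 - 5 = -32.282
Step 2: Gradient step.
x_raw = 3.0077 - 0.05*24.0462 = 1.8054
y_raw = -2.7282 - 0.05*-32.282 = -1.1141
Step 3: Project onto [0, 1].
x_proj = clip(1.8054) = 1.0
y_proj = clip(-1.1141) = 0.0
Step 4: Evaluate f.
f(1.0, 0.0) = 9.0


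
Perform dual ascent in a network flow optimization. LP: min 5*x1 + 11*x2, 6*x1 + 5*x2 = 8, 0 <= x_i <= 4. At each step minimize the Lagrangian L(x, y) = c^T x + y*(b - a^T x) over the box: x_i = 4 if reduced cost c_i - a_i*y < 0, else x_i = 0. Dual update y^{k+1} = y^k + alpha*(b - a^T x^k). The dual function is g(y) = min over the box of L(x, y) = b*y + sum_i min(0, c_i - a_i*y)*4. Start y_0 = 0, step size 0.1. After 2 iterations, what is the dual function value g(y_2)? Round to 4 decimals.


Dual ascent for LP: min 5*x1 + 11*x2, 6*x1 + 5*x2 = 8, 0 <= x_i <= 4
Step 1: y^k = 0.0, reduced costs: (5.0, 11.0)
  x^k = (0.0, 0.0), subgradient = b - a^T x = 8.0
  y^{k+1} = 0.0 + 0.1*8.0 = 0.8
Step 2: y^k = 0.8, reduced costs: (0.2, 7.0)
  x^k = (0.0, 0.0), subgradient = b - a^T x = 8.0
  y^{k+1} = 0.8 + 0.1*8.0 = 1.6
Dual objective at y_2 = 1.6: reduced costs (-4.6, 3.0), box minimizer x = (4.0, 0.0)
g(y_2) = b*y + (c1 - a1*y)*x1 + (c2 - a2*y)*x2 = 8*1.6 + (-4.6)*4.0 + 3.0*0.0 = 12.8 - 18.4 + 0.0 = -5.6


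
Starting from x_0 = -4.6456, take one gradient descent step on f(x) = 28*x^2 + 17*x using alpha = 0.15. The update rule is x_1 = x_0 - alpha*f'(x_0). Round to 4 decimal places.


We compute the gradient at x_0 and apply the update.
f'(x) = 56*x + 17
f'(-4.6456) = 56*-4.6456 + 17 = -243.1536
x_1 = -4.6456 - 0.15*-243.1536 = 31.8274


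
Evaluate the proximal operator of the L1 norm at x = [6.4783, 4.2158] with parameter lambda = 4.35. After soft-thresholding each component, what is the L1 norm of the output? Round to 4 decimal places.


Soft-thresholding with lambda = 4.35:
prox(6.4783) = sign(6.4783)*max(|6.4783| - 4.35, 0) = 2.1283
prox(4.2158) = sign(4.2158)*max(|4.2158| - 4.35, 0) = 0.0
prox(x) = [2.1283, 0.0]
||prox(x)||_1 = 2.1283 + 0.0 = 2.1283


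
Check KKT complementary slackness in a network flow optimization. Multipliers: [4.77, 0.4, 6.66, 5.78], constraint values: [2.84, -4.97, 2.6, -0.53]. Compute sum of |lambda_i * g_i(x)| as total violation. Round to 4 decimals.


KKT complementary slackness check:
lambda_1 * g_1 = 4.77 * 2.84 = 13.5468
lambda_2 * g_2 = 0.4 * -4.97 = -1.988
lambda_3 * g_3 = 6.66 * 2.6 = 17.316
lambda_4 * g_4 = 5.78 * -0.53 = -3.0634
Total violation = 13.5468 + 1.988 + 17.316 + 3.0634 = 35.9142


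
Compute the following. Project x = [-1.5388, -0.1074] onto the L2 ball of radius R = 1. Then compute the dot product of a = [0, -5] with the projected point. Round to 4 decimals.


Step 1: Compute ||x|| (intermediates to 6 decimals).
||x|| = sqrt((-1.5388)^2 + (-0.1074)^2) = 1.542543
Step 2: Project.
Since ||x|| > R, scale = R/||x|| = 1/1.542543 = 0.64828, proj(x) = scale * x
proj(x) = [-0.997573, -0.069625]
Step 3: Dot product.
a^T * proj(x) = 0*(-0.997573) - 5*(-0.069625) = 0.3481


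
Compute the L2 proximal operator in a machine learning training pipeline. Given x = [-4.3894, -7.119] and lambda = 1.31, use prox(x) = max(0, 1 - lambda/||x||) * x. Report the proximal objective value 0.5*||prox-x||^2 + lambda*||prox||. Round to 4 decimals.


Step 1: Compute ||x||.
||x|| = 8.3634
Step 2: Compute scaling factor.
scale = max(0, 1 - 1.31/8.3634) = 0.8434
Step 3: prox(x) = [-3.7019, -6.0039]
||prox(x)|| = 7.0534
Step 4: Proximal objective.
0.5*||prox-x||^2 = 0.8581
lambda*||prox|| = 9.24
Total = 10.098


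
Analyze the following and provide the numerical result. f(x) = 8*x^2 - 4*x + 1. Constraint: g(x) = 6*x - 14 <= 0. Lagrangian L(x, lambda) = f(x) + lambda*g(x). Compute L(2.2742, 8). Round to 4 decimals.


Step 1: Evaluate f(x).
f(2.2742) = 8*2.2742^2 - 4*2.2742 + 1 = 33.2791
Step 2: Evaluate g(x).
g(2.2742) = 6*2.2742 - 14 = -0.3548
Step 3: Compute Lagrangian.
L = 33.2791 + 8*-0.3548 = 30.4407


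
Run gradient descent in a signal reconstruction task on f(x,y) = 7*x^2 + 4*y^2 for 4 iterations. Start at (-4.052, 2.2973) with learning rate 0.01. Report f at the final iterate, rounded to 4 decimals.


Gradient descent on f(x,y) = 7*x^2 + 4*y^2.
Starting point: (-4.052, 2.2973), alpha = 0.01
Step 1: grad_x = 2*7*-4.052 = -56.728, grad_y = 2*4*2.2973 = 18.3784
  x_1 = -4.052 - 0.01*-56.728 = -3.4847
  y_1 = 2.2973 - 0.01*18.3784 = 2.1135
Step 2: grad_x = 2*7*-3.4847 = -48.7861, grad_y = 2*4*2.1135 = 16.9081
  x_2 = -3.4847 - 0.01*-48.7861 = -2.9969
  y_2 = 2.1135 - 0.01*16.9081 = 1.9444
Step 3: grad_x = 2*7*-2.9969 = -41.956, grad_y = 2*4*1.9444 = 15.5555
  x_3 = -2.9969 - 0.01*-41.956 = -2.5773
  y_3 = 1.9444 - 0.01*15.5555 = 1.7889
Step 4: grad_x = 2*7*-2.5773 = -36.0822, grad_y = 2*4*1.7889 = 14.311
  x_4 = -2.5773 - 0.01*-36.0822 = -2.2165
  y_4 = 1.7889 - 0.01*14.311 = 1.6458
f(-2.2165, 1.6458) = 7*(-2.2165)^2 + 4*1.6458^2 = 45.2236


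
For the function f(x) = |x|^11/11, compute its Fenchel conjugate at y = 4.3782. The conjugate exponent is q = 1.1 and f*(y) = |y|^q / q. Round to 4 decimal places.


The conjugate exponent q satisfies 1/p + 1/q = 1.
p = 11, so q = 11/(11 - 1) = 1.1
|y|^q = 4.3782^1.1 = 5.0749
f*(4.3782) = 5.0749 / 1.1 = 4.6135


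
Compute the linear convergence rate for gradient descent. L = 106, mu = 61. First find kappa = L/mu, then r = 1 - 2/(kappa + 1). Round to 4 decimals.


Step 1: Compute the condition number.
kappa = L/mu = 106/61 = 1.7377
Step 2: Compute the convergence rate.
r = 1 - 2/(kappa + 1) = 1 - 2*mu/(L + mu) = (L - mu)/(L + mu) = 45/167 = 0.2695


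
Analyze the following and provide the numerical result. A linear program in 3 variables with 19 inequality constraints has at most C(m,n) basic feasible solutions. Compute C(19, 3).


Each vertex corresponds to some choice of n active constraints out of m, so the number of vertices is at most C(m, n) = m! / (n!(m-n)!).
m = 19, n = 3
Numerator: 19 * 18 * 17
Denominator: 3! = 6
C(19, 3) = 969


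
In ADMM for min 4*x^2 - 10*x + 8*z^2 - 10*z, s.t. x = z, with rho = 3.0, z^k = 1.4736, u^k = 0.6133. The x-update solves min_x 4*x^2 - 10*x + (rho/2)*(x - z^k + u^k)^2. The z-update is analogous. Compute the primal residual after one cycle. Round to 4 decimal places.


ADMM iteration with rho = 3.0, z^k = 1.4736, u^k = 0.6133
Step 1: x-update.
Minimize 4*x^2 - 10*x + (3.0/2)*(x - 1.4736 + 0.6133)^2
FOC: (2*4 + 3.0)*x = 10 + 3.0*(1.4736 - 0.6133)
x^{k+1} = 1.1437
Step 2: z-update.
Minimize 8*z^2 - 10*z + (3.0/2)*(1.1437 - z + 0.6133)^2
FOC: (2*8 + 3.0)*z = 10 + 3.0*(1.1437 + 0.6133)
z^{k+1} = 0.8037
Step 3: u-update.
u^{k+1} = 0.6133 + 1.1437 - 0.8037 = 0.9533
Step 4: Primal residual = |1.1437 - 0.8037| = 0.34


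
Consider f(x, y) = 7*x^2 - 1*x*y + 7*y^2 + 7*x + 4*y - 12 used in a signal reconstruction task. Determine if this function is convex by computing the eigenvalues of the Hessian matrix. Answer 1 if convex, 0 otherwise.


The Hessian of f(x,y) = 7*x^2 - 1*x*y + 7*y^2 + 7*x + 4*y - 12 is:
H = [[14, -1], [-1, 14]]
Trace = 14 + 14 = 28
Determinant = 14*14 - (-1)^2 = 195
Discriminant = (28)^2 - 4*195 = 4.0
Eigenvalues: lambda_1 = 13.0, lambda_2 = 15.0
The function is convex.

1


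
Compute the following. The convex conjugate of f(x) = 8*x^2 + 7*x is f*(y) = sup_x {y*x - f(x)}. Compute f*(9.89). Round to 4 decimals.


f*(y) = sup_x {y*x - a*x^2 - b*x} = sup_x {(y-b)*x - a*x^2}
FOC: (y - b) - 2a*x = 0 => x* = (y - b)/(2a)
x* = (9.89 - 7)/(2*8) = 0.1806
f*(9.89) = (y-b)^2/(4a) = (9.89 - 7)^2/(4*8)
= 8.3521/32 = 0.261


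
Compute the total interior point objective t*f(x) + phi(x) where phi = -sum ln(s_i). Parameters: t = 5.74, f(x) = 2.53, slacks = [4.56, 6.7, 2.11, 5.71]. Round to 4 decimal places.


Step 1: Compute log-barrier.
ln values: [1.5173, 1.9021, 0.7467, 1.7422]
phi = -(1.5173 + 1.9021 + 0.7467 + 1.7422) = -5.9083
Step 2: Compute augmented objective.
t*f(x) = 5.74*2.53 = 14.5222
Total = 14.5222 - 5.9083 = 8.6139


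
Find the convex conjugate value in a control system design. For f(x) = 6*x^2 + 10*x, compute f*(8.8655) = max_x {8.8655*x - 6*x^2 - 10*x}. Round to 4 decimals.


f*(y) = sup_x {y*x - a*x^2 - b*x} = sup_x {(y-b)*x - a*x^2}
FOC: (y - b) - 2a*x = 0 => x* = (y - b)/(2a)
x* = (8.8655 - 10)/(2*6) = -0.0945
f*(8.8655) = (y-b)^2/(4a) = (8.8655 - 10)^2/(4*6)
= 1.2871/24 = 0.0536


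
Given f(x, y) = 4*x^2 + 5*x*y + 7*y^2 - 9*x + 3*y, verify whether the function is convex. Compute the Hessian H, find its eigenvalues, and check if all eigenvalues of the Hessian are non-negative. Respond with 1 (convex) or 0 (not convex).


The Hessian of f(x,y) = 4*x^2 + 5*x*y + 7*y^2 - 9*x + 3*y is:
H = [[8, 5], [5, 14]]
Trace = 8 + 14 = 22
Determinant = 8*14 - (5)^2 = 87
Discriminant = (22)^2 - 4*87 = 136.0
Eigenvalues: lambda_1 = 5.169, lambda_2 = 16.831
The function is convex.

1


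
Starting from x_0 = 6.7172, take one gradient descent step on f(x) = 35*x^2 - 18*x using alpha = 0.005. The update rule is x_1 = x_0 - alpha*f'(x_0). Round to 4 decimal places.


We compute the gradient at x_0 and apply the update.
f'(x) = 70*x - 18
f'(6.7172) = 70*6.7172 - 18 = 452.204
x_1 = 6.7172 - 0.005*452.204 = 4.4562


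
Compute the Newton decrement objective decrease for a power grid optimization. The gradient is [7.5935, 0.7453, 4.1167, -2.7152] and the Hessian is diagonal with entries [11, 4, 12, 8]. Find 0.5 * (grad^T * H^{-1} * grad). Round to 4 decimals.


Step 1: H is diagonal, so H^(-1) * g = [0.6903, 0.1863, 0.3431, -0.3394].
Step 2: g^T H^(-1) g = sum_i g_i^2 / H_ii
  = (7.5935)^2/11 + (0.7453)^2/4 + (4.1167)^2/12 + (-2.7152)^2/8
  = 5.2419 + 0.1389 + 1.4123 + 0.9215 = 7.7146
Step 3: Objective decrease = 0.5 * g^T H^(-1) g = 3.8573


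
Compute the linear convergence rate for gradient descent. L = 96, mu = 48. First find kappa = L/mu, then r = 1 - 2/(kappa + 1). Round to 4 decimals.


Step 1: Compute the condition number.
kappa = L/mu = 96/48 = 2.0
Step 2: Compute the convergence rate.
r = 1 - 2/(kappa + 1) = 1 - 2*mu/(L + mu) = (L - mu)/(L + mu) = 48/144 = 0.3333


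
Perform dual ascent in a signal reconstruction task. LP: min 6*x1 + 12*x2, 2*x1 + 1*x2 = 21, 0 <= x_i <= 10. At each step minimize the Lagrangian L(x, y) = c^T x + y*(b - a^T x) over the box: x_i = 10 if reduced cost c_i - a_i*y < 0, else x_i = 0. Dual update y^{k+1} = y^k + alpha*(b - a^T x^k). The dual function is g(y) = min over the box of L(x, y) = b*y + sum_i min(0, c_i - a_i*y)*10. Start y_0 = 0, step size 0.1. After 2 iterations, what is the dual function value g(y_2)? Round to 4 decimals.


Dual ascent for LP: min 6*x1 + 12*x2, 2*x1 + 1*x2 = 21, 0 <= x_i <= 10
Step 1: y^k = 0.0, reduced costs: (6.0, 12.0)
  x^k = (0.0, 0.0), subgradient = b - a^T x = 21.0
  y^{k+1} = 0.0 + 0.1*21.0 = 2.1
Step 2: y^k = 2.1, reduced costs: (1.8, 9.9)
  x^k = (0.0, 0.0), subgradient = b - a^T x = 21.0
  y^{k+1} = 2.1 + 0.1*21.0 = 4.2
Dual objective at y_2 = 4.2: reduced costs (-2.4, 7.8), box minimizer x = (10.0, 0.0)
g(y_2) = b*y + (c1 - a1*y)*x1 + (c2 - a2*y)*x2 = 21*4.2 + (-2.4)*10.0 + 7.8*0.0 = 88.2 - 24.0 + 0.0 = 64.2


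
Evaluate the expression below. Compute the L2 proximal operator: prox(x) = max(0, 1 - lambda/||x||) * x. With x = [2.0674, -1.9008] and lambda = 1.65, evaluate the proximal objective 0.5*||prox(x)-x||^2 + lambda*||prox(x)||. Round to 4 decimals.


Step 1: Compute ||x||.
||x|| = 2.8084
Step 2: Compute scaling factor.
scale = max(0, 1 - 1.65/2.8084) = 0.4125
Step 3: prox(x) = [0.8528, -0.784]
||prox(x)|| = 1.1584
Step 4: Proximal objective.
0.5*||prox-x||^2 = 1.3613
lambda*||prox|| = 1.9114
Total = 3.2726


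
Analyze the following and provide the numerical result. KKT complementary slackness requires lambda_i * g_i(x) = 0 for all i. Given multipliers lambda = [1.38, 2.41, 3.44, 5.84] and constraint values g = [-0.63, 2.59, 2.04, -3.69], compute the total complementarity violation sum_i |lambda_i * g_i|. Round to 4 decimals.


KKT complementary slackness check:
lambda_1 * g_1 = 1.38 * -0.63 = -0.8694
lambda_2 * g_2 = 2.41 * 2.59 = 6.2419
lambda_3 * g_3 = 3.44 * 2.04 = 7.0176
lambda_4 * g_4 = 5.84 * -3.69 = -21.5496
Total violation = 0.8694 + 6.2419 + 7.0176 + 21.5496 = 35.6785


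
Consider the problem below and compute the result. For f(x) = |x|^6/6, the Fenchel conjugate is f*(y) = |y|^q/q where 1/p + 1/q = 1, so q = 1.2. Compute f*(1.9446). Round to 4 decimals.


The conjugate exponent q satisfies 1/p + 1/q = 1.
p = 6, so q = 6/(6 - 1) = 1.2
|y|^q = 1.9446^1.2 = 2.2212
f*(1.9446) = 2.2212 / 1.2 = 1.851


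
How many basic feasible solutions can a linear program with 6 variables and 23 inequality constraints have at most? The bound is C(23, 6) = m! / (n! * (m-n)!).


Each vertex corresponds to some choice of n active constraints out of m, so the number of vertices is at most C(m, n) = m! / (n!(m-n)!).
m = 23, n = 6
Numerator: 23 * 22 * 21 * 20 * 19 * 18
Denominator: 6! = 720
C(23, 6) = 100947


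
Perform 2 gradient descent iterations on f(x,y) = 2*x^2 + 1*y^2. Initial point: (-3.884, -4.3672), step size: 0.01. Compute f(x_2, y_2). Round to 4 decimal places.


Gradient descent on f(x,y) = 2*x^2 + 1*y^2.
Starting point: (-3.884, -4.3672), alpha = 0.01
Step 1: grad_x = 2*2*-3.884 = -15.536, grad_y = 2*1*-4.3672 = -8.7344
  x_1 = -3.884 - 0.01*-15.536 = -3.7286
  y_1 = -4.3672 - 0.01*-8.7344 = -4.2799
Step 2: grad_x = 2*2*-3.7286 = -14.9146, grad_y = 2*1*-4.2799 = -8.5597
  x_2 = -3.7286 - 0.01*-14.9146 = -3.5795
  y_2 = -4.2799 - 0.01*-8.5597 = -4.1943
f(-3.5795, -4.1943) = 2*(-3.5795)^2 + 1*(-4.1943)^2 = 43.2174


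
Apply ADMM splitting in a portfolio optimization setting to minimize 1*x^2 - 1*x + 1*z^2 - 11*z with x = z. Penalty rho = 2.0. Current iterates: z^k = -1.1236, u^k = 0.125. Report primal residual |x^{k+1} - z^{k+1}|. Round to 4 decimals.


ADMM iteration with rho = 2.0, z^k = -1.1236, u^k = 0.125
Step 1: x-update.
Minimize 1*x^2 - 1*x + (2.0/2)*(x + 1.1236 + 0.125)^2
FOC: (2*1 + 2.0)*x = 1 + 2.0*(-1.1236 - 0.125)
x^{k+1} = -0.3743
Step 2: z-update.
Minimize 1*z^2 - 11*z + (2.0/2)*(-0.3743 - z + 0.125)^2
FOC: (2*1 + 2.0)*z = 11 + 2.0*(-0.3743 + 0.125)
z^{k+1} = 2.6254
Step 3: u-update.
u^{k+1} = 0.125 - 0.3743 - 2.6254 = -2.8747
Step 4: Primal residual = |-0.3743 - 2.6254| = 2.9997


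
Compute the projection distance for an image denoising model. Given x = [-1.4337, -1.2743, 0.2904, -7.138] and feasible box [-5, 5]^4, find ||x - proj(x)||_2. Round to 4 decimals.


Project each component onto [-5, 5].
clip(-1.4337) = -1.4337, clip(-1.2743) = -1.2743, clip(0.2904) = 0.2904, clip(-7.138) = -5.0
Projection = [-1.4337, -1.2743, 0.2904, -5.0]
Squared diffs: [0.0, 0.0, 0.0, 4.571]
Distance = sqrt(4.571) = 2.138


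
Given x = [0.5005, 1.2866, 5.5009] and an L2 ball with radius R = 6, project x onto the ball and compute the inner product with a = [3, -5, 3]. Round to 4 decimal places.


Step 1: Compute ||x|| (intermediates to 6 decimals).
||x|| = sqrt(0.5005^2 + 1.2866^2 + 5.5009^2) = 5.671485
Step 2: Project.
Since ||x|| <= R, proj = x (no scaling needed).
proj(x) = [0.5005, 1.2866, 5.5009]
Step 3: Dot product.
a^T * proj(x) = 3*0.5005 - 5*1.2866 + 3*5.5009 = 11.5712


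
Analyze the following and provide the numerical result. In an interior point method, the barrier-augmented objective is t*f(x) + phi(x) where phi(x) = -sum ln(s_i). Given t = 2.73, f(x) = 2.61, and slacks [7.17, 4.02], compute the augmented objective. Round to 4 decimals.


Step 1: Compute log-barrier.
ln values: [1.9699, 1.3913]
phi = -(1.9699 + 1.3913) = -3.3612
Step 2: Compute augmented objective.
t*f(x) = 2.73*2.61 = 7.1253
Total = 7.1253 - 3.3612 = 3.7641


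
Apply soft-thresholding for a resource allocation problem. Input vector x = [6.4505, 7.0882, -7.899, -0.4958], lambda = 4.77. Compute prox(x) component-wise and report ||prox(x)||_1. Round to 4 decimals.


Soft-thresholding with lambda = 4.77:
prox(6.4505) = sign(6.4505)*max(|6.4505| - 4.77, 0) = 1.6805
prox(7.0882) = sign(7.0882)*max(|7.0882| - 4.77, 0) = 2.3182
prox(-7.899) = sign(-7.899)*max(|-7.899| - 4.77, 0) = -3.129
prox(-0.4958) = sign(-0.4958)*max(|-0.4958| - 4.77, 0) = 0.0
prox(x) = [1.6805, 2.3182, -3.129, 0.0]
||prox(x)||_1 = 1.6805 + 2.3182 + 3.129 + 0.0 = 7.1277


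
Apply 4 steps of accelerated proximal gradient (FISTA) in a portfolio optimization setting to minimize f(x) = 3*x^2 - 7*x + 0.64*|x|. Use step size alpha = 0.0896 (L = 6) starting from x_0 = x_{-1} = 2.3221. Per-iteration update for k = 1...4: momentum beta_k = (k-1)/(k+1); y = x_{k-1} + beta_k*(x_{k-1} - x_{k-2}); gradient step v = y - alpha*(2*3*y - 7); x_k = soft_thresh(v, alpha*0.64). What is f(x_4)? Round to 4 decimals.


FISTA on f(x) = 3*x^2 - 7*x + 0.64*|x|
L = 6, alpha = 0.0896
Iteration 1: beta = 0.0, y = 2.3221 + 0.0*(2.3221 - 2.3221) = 2.3221
  grad(y) = 6.9326, v = y - alpha*grad = 1.7009
  prox(v) = soft_thresh(1.7009, 0.0573) = 1.6436
Iteration 2: beta = 0.3333, y = 1.6436 + 0.3333*(1.6436 - 2.3221) = 1.4174
  grad(y) = 1.5046, v = y - alpha*grad = 1.2826
  prox(v) = soft_thresh(1.2826, 0.0573) = 1.2253
Iteration 3: beta = 0.5, y = 1.2253 + 0.5*(1.2253 - 1.6436) = 1.0161
  grad(y) = -0.9033, v = y - alpha*grad = 1.0971
  prox(v) = soft_thresh(1.0971, 0.0573) = 1.0397
Iteration 4: beta = 0.6, y = 1.0397 + 0.6*(1.0397 - 1.2253) = 0.9284
  grad(y) = -1.4298, v = y - alpha*grad = 1.0565
  prox(v) = soft_thresh(1.0565, 0.0573) = 0.9991
f(x_4) = 3*0.9991^2 - 7*0.9991 + 0.64*|0.9991| = -3.3597


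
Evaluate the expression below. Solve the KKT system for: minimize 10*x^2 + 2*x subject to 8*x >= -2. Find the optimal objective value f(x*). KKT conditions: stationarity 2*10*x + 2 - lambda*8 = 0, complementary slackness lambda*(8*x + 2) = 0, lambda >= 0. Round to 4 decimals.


Step 1: Try lambda = 0 (constraint inactive).
Stationarity: 2*10*x + 2 = 0
x* = -2/(2*10) = -0.1
Check constraint: 8*-0.1 = -0.8 >= -2 -- satisfied.
Step 2: Compute optimal value.
f(x*) = 10*(-0.1)^2 + 2*(-0.1) = -0.1


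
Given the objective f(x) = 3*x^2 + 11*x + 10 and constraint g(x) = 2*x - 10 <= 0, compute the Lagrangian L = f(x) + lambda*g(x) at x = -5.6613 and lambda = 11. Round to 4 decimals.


Step 1: Evaluate f(x).
f(-5.6613) = 3*(-5.6613)^2 + 11*(-5.6613) + 10 = 43.8767
Step 2: Evaluate g(x).
g(-5.6613) = 2*-5.6613 - 10 = -21.3226
Step 3: Compute Lagrangian.
L = 43.8767 + 11*-21.3226 = -190.6719


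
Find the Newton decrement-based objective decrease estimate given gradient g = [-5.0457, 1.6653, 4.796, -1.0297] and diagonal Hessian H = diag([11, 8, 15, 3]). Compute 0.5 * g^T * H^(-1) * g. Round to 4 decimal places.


Step 1: H is diagonal, so H^(-1) * g = [-0.4587, 0.2082, 0.3197, -0.3432].
Step 2: g^T H^(-1) g = sum_i g_i^2 / H_ii
  = (-5.0457)^2/11 + (1.6653)^2/8 + (4.796)^2/15 + (-1.0297)^2/3
  = 2.3145 + 0.3467 + 1.5334 + 0.3534 = 4.548
Step 3: Objective decrease = 0.5 * g^T H^(-1) g = 2.274


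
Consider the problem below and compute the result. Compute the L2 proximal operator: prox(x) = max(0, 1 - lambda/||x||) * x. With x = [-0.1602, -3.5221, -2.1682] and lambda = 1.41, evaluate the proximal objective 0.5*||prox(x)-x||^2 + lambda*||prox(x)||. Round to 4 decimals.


Step 1: Compute ||x||.
||x|| = 4.1391
Step 2: Compute scaling factor.
scale = max(0, 1 - 1.41/4.1391) = 0.6593
Step 3: prox(x) = [-0.1056, -2.3223, -1.4296]
||prox(x)|| = 2.7291
Step 4: Proximal objective.
0.5*||prox-x||^2 = 0.9941
lambda*||prox|| = 3.848
Total = 4.842


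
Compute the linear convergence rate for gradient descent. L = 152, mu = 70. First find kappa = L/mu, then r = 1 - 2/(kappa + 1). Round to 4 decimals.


Step 1: Compute the condition number.
kappa = L/mu = 152/70 = 2.1714
Step 2: Compute the convergence rate.
r = 1 - 2/(kappa + 1) = 1 - 2*mu/(L + mu) = (L - mu)/(L + mu) = 82/222 = 0.3694


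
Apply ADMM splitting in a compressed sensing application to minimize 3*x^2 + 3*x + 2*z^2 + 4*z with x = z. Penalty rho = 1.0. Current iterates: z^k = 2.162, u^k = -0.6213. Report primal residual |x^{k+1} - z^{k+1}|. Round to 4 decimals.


ADMM iteration with rho = 1.0, z^k = 2.162, u^k = -0.6213
Step 1: x-update.
Minimize 3*x^2 + 3*x + (1.0/2)*(x - 2.162 - 0.6213)^2
FOC: (2*3 + 1.0)*x = -3 + 1.0*(2.162 + 0.6213)
x^{k+1} = -0.031
Step 2: z-update.
Minimize 2*z^2 + 4*z + (1.0/2)*(-0.031 - z - 0.6213)^2
FOC: (2*2 + 1.0)*z = -4 + 1.0*(-0.031 - 0.6213)
z^{k+1} = -0.9305
Step 3: u-update.
u^{k+1} = -0.6213 - 0.031 + 0.9305 = 0.2782
Step 4: Primal residual = |-0.031 + 0.9305| = 0.8995


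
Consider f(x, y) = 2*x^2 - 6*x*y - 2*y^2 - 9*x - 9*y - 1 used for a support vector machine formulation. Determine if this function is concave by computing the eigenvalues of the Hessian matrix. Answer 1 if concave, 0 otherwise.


The Hessian of f(x,y) = 2*x^2 - 6*x*y - 2*y^2 - 9*x - 9*y - 1 is:
H = [[4, -6], [-6, -4]]
Trace = 4 - 4 = 0
Determinant = 4*-4 - (-6)^2 = -52
Discriminant = (0)^2 - 4*-52 = 208.0
Eigenvalues: lambda_1 = -7.2111, lambda_2 = 7.2111
The function is not concave.

0


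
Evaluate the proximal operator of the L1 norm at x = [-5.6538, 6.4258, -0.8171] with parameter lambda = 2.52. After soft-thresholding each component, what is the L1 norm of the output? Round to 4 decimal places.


Soft-thresholding with lambda = 2.52:
prox(-5.6538) = sign(-5.6538)*max(|-5.6538| - 2.52, 0) = -3.1338
prox(6.4258) = sign(6.4258)*max(|6.4258| - 2.52, 0) = 3.9058
prox(-0.8171) = sign(-0.8171)*max(|-0.8171| - 2.52, 0) = 0.0
prox(x) = [-3.1338, 3.9058, 0.0]
||prox(x)||_1 = 3.1338 + 3.9058 + 0.0 = 7.0396


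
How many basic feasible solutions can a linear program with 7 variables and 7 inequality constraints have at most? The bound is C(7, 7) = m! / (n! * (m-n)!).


Each vertex corresponds to some choice of n active constraints out of m, so the number of vertices is at most C(m, n) = m! / (n!(m-n)!).
m = 7, n = 7
Numerator: 7 * 6 * 5 * 4 * 3 * 2 * 1
Denominator: 7! = 5040
C(7, 7) = 1


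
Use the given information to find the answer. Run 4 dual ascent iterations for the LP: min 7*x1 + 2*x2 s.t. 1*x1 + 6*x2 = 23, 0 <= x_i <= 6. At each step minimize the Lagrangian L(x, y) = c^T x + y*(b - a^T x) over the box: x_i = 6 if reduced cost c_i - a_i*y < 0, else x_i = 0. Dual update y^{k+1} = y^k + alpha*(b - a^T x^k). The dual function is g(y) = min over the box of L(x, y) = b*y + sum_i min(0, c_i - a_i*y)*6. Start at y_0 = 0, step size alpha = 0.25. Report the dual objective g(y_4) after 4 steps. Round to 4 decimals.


Dual ascent for LP: min 7*x1 + 2*x2, 1*x1 + 6*x2 = 23, 0 <= x_i <= 6
Step 1: y^k = 0.0, reduced costs: (7.0, 2.0)
  x^k = (0.0, 0.0), subgradient = b - a^T x = 23.0
  y^{k+1} = 0.0 + 0.25*23.0 = 5.75
Step 2: y^k = 5.75, reduced costs: (1.25, -32.5)
  x^k = (0.0, 6.0), subgradient = b - a^T x = -13.0
  y^{k+1} = 5.75 + 0.25*-13.0 = 2.5
Step 3: y^k = 2.5, reduced costs: (4.5, -13.0)
  x^k = (0.0, 6.0), subgradient = b - a^T x = -13.0
  y^{k+1} = 2.5 + 0.25*-13.0 = -0.75
Step 4: y^k = -0.75, reduced costs: (7.75, 6.5)
  x^k = (0.0, 0.0), subgradient = b - a^T x = 23.0
  y^{k+1} = -0.75 + 0.25*23.0 = 5.0
Dual objective at y_4 = 5.0: reduced costs (2.0, -28.0), box minimizer x = (0.0, 6.0)
g(y_4) = b*y + (c1 - a1*y)*x1 + (c2 - a2*y)*x2 = 23*5.0 + 2.0*0.0 + (-28.0)*6.0 = 115.0 + 0.0 - 168.0 = -53.0


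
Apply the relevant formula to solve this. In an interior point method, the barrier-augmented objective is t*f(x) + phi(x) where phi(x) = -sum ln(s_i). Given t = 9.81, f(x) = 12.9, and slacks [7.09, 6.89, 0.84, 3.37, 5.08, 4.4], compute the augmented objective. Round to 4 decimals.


Step 1: Compute log-barrier.
ln values: [1.9587, 1.9301, -0.1744, 1.2149, 1.6253, 1.4816]
phi = -(1.9587 + 1.9301 - 0.1744 + 1.2149 + 1.6253 + 1.4816) = -8.0362
Step 2: Compute augmented objective.
t*f(x) = 9.81*12.9 = 126.549
Total = 126.549 - 8.0362 = 118.5128


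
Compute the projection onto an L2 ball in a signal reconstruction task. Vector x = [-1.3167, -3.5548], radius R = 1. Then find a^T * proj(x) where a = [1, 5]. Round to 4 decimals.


Step 1: Compute ||x|| (intermediates to 6 decimals).
||x|| = sqrt((-1.3167)^2 + (-3.5548)^2) = 3.790818
Step 2: Project.
Since ||x|| > R, scale = R/||x|| = 1/3.790818 = 0.263795, proj(x) = scale * x
proj(x) = [-0.347339, -0.937738]
Step 3: Dot product.
a^T * proj(x) = 1*(-0.347339) + 5*(-0.937738) = -5.036
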